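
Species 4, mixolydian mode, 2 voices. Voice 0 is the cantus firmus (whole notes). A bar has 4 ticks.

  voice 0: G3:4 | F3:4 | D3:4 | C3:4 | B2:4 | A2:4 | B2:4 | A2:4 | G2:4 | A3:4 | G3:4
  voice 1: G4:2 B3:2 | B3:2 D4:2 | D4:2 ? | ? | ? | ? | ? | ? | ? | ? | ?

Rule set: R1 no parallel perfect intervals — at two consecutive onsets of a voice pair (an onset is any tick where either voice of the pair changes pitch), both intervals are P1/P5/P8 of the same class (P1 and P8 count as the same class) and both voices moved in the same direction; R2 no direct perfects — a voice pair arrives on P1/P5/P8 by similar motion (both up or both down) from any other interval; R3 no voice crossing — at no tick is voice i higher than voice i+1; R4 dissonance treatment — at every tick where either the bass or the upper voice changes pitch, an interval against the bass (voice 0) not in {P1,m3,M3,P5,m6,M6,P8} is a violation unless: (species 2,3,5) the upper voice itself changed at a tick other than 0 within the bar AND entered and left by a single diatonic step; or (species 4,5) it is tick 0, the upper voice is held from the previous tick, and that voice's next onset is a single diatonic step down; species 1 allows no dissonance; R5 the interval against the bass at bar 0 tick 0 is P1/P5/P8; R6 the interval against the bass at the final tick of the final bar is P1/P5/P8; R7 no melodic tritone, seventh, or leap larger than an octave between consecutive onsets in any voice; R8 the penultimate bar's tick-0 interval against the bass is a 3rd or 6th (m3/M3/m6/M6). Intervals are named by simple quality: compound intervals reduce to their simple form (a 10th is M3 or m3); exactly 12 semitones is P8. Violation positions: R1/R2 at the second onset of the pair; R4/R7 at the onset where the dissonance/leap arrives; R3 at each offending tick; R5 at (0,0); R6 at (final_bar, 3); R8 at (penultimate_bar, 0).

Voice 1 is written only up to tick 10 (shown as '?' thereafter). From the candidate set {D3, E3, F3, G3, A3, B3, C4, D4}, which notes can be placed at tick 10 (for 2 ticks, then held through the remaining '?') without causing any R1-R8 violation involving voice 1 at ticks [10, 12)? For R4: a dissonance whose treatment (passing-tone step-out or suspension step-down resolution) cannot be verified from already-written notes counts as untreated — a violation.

{A3, B3, D3, D4, F3}

D3: legal
E3: violates R4,R7
F3: legal
G3: violates R4
A3: legal
B3: legal
C4: violates R4
D4: legal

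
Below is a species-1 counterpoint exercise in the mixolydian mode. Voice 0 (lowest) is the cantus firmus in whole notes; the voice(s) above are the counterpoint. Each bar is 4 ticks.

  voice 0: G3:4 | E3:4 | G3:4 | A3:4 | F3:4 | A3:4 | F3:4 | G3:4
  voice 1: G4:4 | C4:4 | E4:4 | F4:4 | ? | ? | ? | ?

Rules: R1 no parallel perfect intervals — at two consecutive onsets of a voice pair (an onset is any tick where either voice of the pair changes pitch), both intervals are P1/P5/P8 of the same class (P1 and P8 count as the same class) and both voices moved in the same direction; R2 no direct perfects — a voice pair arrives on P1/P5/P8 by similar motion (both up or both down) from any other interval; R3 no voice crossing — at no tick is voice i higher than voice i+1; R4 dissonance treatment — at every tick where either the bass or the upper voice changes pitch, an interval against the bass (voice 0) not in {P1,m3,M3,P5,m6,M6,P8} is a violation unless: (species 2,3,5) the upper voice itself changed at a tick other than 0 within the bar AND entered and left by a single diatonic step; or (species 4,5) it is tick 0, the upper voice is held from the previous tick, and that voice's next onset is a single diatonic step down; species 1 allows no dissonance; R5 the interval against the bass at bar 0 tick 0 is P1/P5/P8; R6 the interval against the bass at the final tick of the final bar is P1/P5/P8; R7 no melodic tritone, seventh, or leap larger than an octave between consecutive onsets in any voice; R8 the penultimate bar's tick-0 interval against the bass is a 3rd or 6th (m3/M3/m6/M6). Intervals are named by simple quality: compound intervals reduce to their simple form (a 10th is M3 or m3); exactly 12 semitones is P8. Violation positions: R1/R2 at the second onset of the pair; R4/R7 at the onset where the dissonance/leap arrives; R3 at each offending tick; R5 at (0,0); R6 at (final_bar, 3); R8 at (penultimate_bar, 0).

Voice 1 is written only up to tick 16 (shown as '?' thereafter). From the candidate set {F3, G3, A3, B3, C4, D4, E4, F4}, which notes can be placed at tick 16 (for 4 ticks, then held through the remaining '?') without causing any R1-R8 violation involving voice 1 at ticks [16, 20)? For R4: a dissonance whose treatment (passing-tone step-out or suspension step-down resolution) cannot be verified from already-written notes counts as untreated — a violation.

F3: violates R2
G3: violates R4,R7
A3: legal
B3: violates R4,R7
C4: violates R2
D4: legal
E4: violates R4
F4: legal

{A3, D4, F4}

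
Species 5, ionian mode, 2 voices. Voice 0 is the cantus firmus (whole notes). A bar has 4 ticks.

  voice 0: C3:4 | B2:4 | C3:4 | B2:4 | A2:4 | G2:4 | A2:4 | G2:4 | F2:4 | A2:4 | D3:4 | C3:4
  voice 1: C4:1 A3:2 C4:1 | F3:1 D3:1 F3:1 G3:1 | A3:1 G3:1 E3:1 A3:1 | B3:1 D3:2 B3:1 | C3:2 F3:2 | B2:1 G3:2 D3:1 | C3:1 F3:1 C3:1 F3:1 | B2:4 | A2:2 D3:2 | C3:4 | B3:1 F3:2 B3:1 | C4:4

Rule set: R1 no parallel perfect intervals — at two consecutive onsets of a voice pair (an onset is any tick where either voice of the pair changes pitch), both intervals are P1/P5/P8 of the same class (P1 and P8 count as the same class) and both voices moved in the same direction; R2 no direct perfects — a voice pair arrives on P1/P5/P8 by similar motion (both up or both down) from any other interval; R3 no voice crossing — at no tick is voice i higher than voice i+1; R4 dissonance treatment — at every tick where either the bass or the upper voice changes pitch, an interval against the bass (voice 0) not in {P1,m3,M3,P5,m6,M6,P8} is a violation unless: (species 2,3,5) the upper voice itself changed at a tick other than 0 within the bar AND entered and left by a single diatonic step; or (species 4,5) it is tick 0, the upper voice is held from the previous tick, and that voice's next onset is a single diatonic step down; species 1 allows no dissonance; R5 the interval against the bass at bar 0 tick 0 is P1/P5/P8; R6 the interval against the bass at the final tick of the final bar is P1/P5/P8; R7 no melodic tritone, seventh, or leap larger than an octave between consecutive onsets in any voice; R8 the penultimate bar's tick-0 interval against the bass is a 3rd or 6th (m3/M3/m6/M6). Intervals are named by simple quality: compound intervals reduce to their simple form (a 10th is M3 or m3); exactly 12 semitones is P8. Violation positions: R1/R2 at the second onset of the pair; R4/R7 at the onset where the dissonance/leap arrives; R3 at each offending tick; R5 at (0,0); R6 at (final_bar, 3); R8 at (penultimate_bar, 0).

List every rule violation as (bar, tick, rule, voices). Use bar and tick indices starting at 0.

(1, 0, R4, (0, 1))
(1, 2, R4, (0, 1))
(4, 0, R7, (1,))
(5, 0, R7, (1,))
(7, 0, R7, (1,))
(10, 0, R7, (1,))
(10, 1, R7, (1,))
(10, 3, R7, (1,))

bar 0: v0=C3 v1=C4 downbeat P8
bar 1: v0=B2 v1=F3 downbeat TT
bar 2: v0=C3 v1=A3 downbeat M6
bar 3: v0=B2 v1=B3 downbeat P8
bar 4: v0=A2 v1=C3 downbeat m3
bar 5: v0=G2 v1=B2 downbeat M3
bar 6: v0=A2 v1=C3 downbeat m3
bar 7: v0=G2 v1=B2 downbeat M3
bar 8: v0=F2 v1=A2 downbeat M3
bar 9: v0=A2 v1=C3 downbeat m3
bar 10: v0=D3 v1=B3 downbeat M6
bar 11: v0=C3 v1=C4 downbeat P8
  -> R4 @ bar 1 tick 0 v(0, 1): B2/F3 TT untreated
  -> R4 @ bar 1 tick 2 v(0, 1): B2/F3 TT untreated
  -> R7 @ bar 4 tick 0 v(1,): B3->C3 leap 11st
  -> R7 @ bar 5 tick 0 v(1,): F3->B2 leap 6st
  -> R7 @ bar 7 tick 0 v(1,): F3->B2 leap 6st
  -> R7 @ bar 10 tick 0 v(1,): C3->B3 leap 11st
  -> R7 @ bar 10 tick 1 v(1,): B3->F3 leap 6st
  -> R7 @ bar 10 tick 3 v(1,): F3->B3 leap 6st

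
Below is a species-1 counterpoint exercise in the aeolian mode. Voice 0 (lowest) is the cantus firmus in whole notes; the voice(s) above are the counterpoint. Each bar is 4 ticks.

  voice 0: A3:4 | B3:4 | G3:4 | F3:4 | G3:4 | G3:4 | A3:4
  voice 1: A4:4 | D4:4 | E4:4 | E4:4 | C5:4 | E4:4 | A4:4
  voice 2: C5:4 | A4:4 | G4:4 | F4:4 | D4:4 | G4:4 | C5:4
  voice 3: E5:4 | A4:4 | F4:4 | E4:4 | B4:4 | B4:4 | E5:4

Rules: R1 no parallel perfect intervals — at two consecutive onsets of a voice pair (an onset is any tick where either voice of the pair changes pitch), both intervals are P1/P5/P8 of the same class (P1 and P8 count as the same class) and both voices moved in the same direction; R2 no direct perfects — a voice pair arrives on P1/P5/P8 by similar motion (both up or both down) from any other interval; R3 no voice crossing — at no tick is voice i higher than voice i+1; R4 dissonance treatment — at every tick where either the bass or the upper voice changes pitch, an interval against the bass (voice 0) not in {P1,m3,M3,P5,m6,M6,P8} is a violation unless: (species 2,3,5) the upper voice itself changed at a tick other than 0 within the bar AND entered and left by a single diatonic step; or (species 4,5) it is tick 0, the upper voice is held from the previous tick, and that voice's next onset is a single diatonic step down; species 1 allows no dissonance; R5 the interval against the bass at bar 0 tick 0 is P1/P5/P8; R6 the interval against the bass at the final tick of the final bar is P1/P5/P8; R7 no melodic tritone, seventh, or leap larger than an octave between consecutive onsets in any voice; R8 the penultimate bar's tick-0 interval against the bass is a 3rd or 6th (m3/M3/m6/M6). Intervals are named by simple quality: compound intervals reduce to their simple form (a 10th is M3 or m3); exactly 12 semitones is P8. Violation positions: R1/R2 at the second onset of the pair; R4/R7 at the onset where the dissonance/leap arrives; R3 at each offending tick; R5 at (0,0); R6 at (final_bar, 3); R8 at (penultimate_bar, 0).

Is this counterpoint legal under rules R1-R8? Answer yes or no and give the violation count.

No (29 violations)

bar 0: v0=A3 v1=A4 v2=C5 v3=E5 (P5)
bar 1: v0=B3 v1=D4 v2=A4 v3=A4 (m7)
bar 2: v0=G3 v1=E4 v2=G4 v3=F4 (m7)
bar 3: v0=F3 v1=E4 v2=F4 v3=E4 (M7)
bar 4: v0=G3 v1=C5 v2=D4 v3=B4 (M3)
bar 5: v0=G3 v1=E4 v2=G4 v3=B4 (M3)
bar 6: v0=A3 v1=A4 v2=C5 v3=E5 (P5)
  R5 @ bar0.0: opens on m3
  R1 @ bar1.0: A4/E5 P5 -> D4/A4 P5 similar
  R2 @ bar1.0: A4/C5 m3 -> D4/A4 P5 similar
  R2 @ bar1.0: C5/E5 M3 -> A4/A4 P1 similar
  R4 @ bar1.0: B3/A4 m7 untreated
  R4 @ bar1.0: B3/A4 m7 untreated
  R2 @ bar2.0: B3/A4 m7 -> G3/G4 P8 similar
  R3 @ bar2.0: G4 above F4
  R4 @ bar2.0: G3/F4 m7 untreated
  R3 @ bar2.1: G4 above F4
  R3 @ bar2.2: G4 above F4
  R3 @ bar2.3: G4 above F4
  R1 @ bar3.0: G3/G4 P8 -> F3/F4 P8 similar
  R3 @ bar3.0: F4 above E4
  R4 @ bar3.0: F3/E4 M7 untreated
  R4 @ bar3.0: F3/E4 M7 untreated
  R3 @ bar3.1: F4 above E4
  R3 @ bar3.2: F4 above E4
  R3 @ bar3.3: F4 above E4
  R3 @ bar4.0: C5 above D4
  R4 @ bar4.0: G3/C5 P4 untreated
  R3 @ bar4.1: C5 above D4
  R3 @ bar4.2: C5 above D4
  R3 @ bar4.3: C5 above D4
  R8 @ bar5.0: penult P8 not 3rd/6th
  R1 @ bar6.0: E4/B4 P5 -> A4/E5 P5 similar
  R2 @ bar6.0: G3/E4 M6 -> A3/A4 P8 similar
  R2 @ bar6.0: G3/B4 M3 -> A3/E5 P5 similar
  R6 @ bar6.3: closes on m3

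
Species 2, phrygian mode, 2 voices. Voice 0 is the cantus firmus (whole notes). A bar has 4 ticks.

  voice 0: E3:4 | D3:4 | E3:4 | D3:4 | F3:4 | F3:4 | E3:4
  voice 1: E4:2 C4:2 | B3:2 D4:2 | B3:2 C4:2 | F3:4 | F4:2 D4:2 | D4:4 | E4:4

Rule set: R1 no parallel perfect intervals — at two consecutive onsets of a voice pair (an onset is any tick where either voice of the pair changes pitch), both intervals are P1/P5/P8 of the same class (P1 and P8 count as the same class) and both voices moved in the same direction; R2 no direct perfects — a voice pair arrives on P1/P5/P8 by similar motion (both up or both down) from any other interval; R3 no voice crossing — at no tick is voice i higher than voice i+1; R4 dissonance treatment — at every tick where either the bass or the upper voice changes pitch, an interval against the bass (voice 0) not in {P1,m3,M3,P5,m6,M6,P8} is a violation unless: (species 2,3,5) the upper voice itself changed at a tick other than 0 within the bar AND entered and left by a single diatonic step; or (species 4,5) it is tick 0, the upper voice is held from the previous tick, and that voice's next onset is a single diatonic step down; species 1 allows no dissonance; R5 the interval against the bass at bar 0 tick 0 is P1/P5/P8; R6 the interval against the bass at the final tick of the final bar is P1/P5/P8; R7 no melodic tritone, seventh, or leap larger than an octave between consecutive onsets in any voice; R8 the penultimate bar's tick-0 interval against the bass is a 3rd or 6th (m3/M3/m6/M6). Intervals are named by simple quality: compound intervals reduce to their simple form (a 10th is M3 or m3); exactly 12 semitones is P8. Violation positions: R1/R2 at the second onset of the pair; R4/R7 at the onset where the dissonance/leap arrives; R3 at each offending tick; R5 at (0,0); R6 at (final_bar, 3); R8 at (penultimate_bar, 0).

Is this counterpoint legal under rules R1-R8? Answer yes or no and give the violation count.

bar 0: v0=E3 v1=E4 (P8)
bar 1: v0=D3 v1=B3 (M6)
bar 2: v0=E3 v1=B3 (P5)
bar 3: v0=D3 v1=F3 (m3)
bar 4: v0=F3 v1=F4 (P8)
bar 5: v0=F3 v1=D4 (M6)
bar 6: v0=E3 v1=E4 (P8)
  R2 @ bar4.0: D3/F3 m3 -> F3/F4 P8 similar

No (1 violations)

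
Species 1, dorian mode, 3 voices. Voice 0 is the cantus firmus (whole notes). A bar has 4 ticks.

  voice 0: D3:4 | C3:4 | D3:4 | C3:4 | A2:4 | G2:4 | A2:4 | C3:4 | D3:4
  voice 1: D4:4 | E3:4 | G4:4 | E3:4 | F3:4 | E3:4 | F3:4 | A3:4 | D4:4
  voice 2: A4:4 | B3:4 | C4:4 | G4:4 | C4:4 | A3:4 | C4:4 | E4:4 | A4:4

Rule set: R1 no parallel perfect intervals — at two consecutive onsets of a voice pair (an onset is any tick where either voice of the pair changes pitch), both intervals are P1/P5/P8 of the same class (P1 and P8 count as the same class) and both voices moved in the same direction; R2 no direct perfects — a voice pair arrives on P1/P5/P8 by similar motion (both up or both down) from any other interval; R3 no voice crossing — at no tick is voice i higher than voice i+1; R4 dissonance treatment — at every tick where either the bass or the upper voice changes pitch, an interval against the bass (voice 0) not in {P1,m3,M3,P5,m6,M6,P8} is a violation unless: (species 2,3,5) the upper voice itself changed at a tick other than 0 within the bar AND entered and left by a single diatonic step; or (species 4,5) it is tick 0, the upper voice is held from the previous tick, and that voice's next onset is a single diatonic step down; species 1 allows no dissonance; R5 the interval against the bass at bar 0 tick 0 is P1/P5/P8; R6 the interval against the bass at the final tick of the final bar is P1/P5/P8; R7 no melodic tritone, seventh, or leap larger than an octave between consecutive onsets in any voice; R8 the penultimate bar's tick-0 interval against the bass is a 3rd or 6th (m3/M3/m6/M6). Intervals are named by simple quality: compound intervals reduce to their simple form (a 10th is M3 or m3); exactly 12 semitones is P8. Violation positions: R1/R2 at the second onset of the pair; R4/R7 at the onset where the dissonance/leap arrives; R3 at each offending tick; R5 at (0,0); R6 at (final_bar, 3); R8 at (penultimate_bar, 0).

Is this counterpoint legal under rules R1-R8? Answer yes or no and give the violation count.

No (19 violations)

bar 0: v0=D3 v1=D4 v2=A4 (P5)
bar 1: v0=C3 v1=E3 v2=B3 (M7)
bar 2: v0=D3 v1=G4 v2=C4 (m7)
bar 3: v0=C3 v1=E3 v2=G4 (P5)
bar 4: v0=A2 v1=F3 v2=C4 (m3)
bar 5: v0=G2 v1=E3 v2=A3 (M2)
bar 6: v0=A2 v1=F3 v2=C4 (m3)
bar 7: v0=C3 v1=A3 v2=E4 (M3)
bar 8: v0=D3 v1=D4 v2=A4 (P5)
  R1 @ bar1.0: D4/A4 P5 -> E3/B3 P5 similar
  R4 @ bar1.0: C3/B3 M7 untreated
  R7 @ bar1.0: D4->E3 leap 10st
  R7 @ bar1.0: A4->B3 leap 10st
  R1 @ bar2.0: E3/B3 P5 -> G4/C4 P5 similar
  R3 @ bar2.0: G4 above C4
  R4 @ bar2.0: D3/G4 P4 untreated
  R4 @ bar2.0: D3/C4 m7 untreated
  R7 @ bar2.0: E3->G4 leap 15st
  R3 @ bar2.1: G4 above C4
  R3 @ bar2.2: G4 above C4
  R3 @ bar2.3: G4 above C4
  R7 @ bar3.0: G4->E3 leap 15st
  R4 @ bar5.0: G2/A3 M2 untreated
  R2 @ bar6.0: E3/A3 P4 -> F3/C4 P5 similar
  R1 @ bar7.0: F3/C4 P5 -> A3/E4 P5 similar
  R1 @ bar8.0: A3/E4 P5 -> D4/A4 P5 similar
  R2 @ bar8.0: C3/A3 M6 -> D3/D4 P8 similar
  R2 @ bar8.0: C3/E4 M3 -> D3/A4 P5 similar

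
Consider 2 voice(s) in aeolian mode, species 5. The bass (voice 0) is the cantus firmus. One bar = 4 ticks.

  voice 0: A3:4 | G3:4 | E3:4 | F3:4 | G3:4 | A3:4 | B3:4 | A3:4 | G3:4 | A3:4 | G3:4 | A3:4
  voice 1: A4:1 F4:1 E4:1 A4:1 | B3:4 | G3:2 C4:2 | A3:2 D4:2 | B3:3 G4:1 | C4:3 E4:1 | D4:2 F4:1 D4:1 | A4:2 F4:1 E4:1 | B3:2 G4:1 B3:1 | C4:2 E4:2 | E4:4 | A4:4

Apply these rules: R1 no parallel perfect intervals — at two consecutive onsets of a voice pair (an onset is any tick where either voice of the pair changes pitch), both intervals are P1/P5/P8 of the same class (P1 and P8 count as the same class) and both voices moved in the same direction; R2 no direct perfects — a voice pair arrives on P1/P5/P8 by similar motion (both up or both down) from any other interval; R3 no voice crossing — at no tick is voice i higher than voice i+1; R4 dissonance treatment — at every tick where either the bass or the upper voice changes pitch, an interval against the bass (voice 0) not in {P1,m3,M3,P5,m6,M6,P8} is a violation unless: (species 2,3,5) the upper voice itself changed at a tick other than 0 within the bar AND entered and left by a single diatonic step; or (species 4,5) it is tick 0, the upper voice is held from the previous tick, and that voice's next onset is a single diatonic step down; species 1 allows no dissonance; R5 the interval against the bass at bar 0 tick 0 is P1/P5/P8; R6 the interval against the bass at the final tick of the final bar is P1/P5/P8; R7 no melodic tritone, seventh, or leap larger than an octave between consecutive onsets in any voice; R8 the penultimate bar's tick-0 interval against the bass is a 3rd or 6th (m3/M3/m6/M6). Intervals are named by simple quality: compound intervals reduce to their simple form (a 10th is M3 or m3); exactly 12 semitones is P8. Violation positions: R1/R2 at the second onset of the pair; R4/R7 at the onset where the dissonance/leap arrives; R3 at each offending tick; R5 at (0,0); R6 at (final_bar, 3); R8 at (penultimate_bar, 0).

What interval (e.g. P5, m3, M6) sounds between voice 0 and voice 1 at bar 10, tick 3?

voice 0=G3 voice 1=E4 -> M6

M6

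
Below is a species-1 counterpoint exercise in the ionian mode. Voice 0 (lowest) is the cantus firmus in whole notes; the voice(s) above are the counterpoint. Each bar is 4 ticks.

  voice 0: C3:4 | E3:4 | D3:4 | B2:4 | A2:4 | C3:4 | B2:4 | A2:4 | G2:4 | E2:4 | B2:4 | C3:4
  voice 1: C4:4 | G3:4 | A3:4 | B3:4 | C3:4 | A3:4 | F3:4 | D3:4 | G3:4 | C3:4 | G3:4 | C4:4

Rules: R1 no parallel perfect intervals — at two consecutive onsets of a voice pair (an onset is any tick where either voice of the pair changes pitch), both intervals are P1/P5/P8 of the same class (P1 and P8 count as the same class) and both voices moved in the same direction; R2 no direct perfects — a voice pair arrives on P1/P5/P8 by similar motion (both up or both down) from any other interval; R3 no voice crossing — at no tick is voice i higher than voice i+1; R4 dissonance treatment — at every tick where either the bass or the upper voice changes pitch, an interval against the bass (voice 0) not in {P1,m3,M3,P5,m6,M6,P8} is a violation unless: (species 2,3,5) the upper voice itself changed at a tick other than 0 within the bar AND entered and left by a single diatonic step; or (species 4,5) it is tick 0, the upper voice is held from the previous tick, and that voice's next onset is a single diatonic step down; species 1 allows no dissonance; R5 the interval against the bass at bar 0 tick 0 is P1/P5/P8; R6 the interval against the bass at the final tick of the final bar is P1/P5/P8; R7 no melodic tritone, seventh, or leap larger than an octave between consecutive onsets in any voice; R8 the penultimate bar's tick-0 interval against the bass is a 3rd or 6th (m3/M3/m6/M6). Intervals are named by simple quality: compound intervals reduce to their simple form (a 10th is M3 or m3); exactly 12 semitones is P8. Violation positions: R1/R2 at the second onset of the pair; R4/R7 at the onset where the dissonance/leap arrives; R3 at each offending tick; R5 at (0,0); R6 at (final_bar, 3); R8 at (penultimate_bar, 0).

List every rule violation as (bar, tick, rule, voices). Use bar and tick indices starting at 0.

bar 0: v0=C3 v1=C4 downbeat P8
bar 1: v0=E3 v1=G3 downbeat m3
bar 2: v0=D3 v1=A3 downbeat P5
bar 3: v0=B2 v1=B3 downbeat P8
bar 4: v0=A2 v1=C3 downbeat m3
bar 5: v0=C3 v1=A3 downbeat M6
bar 6: v0=B2 v1=F3 downbeat TT
bar 7: v0=A2 v1=D3 downbeat P4
bar 8: v0=G2 v1=G3 downbeat P8
bar 9: v0=E2 v1=C3 downbeat m6
bar 10: v0=B2 v1=G3 downbeat m6
bar 11: v0=C3 v1=C4 downbeat P8
  -> R7 @ bar 4 tick 0 v(1,): B3->C3 leap 11st
  -> R4 @ bar 6 tick 0 v(0, 1): B2/F3 TT untreated
  -> R4 @ bar 7 tick 0 v(0, 1): A2/D3 P4 untreated
  -> R2 @ bar 11 tick 0 v(0, 1): B2/G3 m6 -> C3/C4 P8 similar

(4, 0, R7, (1,))
(6, 0, R4, (0, 1))
(7, 0, R4, (0, 1))
(11, 0, R2, (0, 1))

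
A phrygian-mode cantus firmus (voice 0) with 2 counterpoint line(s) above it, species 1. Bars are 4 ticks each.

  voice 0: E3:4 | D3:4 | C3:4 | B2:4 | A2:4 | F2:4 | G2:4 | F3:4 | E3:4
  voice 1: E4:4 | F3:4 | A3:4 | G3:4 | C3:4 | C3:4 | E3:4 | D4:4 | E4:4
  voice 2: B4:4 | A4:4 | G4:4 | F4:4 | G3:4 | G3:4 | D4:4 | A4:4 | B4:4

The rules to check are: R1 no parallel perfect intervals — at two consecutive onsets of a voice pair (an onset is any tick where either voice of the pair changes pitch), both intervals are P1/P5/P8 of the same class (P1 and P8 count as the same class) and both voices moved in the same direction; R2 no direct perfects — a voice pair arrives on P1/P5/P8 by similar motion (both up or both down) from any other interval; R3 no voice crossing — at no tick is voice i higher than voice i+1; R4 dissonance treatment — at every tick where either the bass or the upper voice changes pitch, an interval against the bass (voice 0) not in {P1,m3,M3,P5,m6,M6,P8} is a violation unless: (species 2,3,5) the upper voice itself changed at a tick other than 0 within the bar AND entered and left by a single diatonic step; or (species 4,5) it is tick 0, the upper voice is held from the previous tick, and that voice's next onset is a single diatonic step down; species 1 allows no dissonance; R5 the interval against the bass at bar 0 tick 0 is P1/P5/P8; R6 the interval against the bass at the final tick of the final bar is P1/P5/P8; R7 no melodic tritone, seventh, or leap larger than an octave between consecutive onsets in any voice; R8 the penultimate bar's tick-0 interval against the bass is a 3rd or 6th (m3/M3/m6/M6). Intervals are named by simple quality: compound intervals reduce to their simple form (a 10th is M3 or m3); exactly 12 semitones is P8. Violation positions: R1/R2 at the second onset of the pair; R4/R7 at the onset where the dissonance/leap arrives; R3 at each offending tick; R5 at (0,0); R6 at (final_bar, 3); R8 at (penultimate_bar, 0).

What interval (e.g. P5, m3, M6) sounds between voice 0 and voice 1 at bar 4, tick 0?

m3

voice 0=A2 voice 1=C3 -> m3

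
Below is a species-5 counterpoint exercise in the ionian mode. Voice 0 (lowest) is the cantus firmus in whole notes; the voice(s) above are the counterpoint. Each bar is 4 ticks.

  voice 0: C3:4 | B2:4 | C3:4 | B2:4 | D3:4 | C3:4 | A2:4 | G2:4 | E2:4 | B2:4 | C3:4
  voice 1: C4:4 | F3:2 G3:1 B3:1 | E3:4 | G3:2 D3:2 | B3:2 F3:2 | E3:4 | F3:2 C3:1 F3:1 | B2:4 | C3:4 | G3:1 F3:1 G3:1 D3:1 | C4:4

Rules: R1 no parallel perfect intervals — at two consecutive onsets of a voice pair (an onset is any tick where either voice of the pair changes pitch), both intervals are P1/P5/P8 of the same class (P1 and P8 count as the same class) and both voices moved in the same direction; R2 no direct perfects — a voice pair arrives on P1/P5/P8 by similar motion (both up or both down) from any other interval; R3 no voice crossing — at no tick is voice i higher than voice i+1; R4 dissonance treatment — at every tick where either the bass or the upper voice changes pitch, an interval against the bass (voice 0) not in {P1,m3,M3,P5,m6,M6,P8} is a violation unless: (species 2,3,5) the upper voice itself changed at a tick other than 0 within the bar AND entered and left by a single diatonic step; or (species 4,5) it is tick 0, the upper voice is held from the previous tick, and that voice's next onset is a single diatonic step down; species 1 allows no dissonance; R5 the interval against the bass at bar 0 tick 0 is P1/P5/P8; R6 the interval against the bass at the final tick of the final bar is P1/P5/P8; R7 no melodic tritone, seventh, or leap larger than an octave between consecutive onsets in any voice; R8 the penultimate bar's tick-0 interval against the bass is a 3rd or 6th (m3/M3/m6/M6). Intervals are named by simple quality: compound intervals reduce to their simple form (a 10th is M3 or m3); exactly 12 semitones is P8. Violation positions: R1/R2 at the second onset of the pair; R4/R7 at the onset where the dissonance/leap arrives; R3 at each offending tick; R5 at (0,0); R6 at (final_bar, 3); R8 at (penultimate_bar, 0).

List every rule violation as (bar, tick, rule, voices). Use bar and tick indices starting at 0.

(1, 0, R4, (0, 1))
(4, 2, R7, (1,))
(7, 0, R7, (1,))
(10, 0, R2, (0, 1))
(10, 0, R7, (1,))

bar 0: v0=C3 v1=C4 downbeat P8
bar 1: v0=B2 v1=F3 downbeat TT
bar 2: v0=C3 v1=E3 downbeat M3
bar 3: v0=B2 v1=G3 downbeat m6
bar 4: v0=D3 v1=B3 downbeat M6
bar 5: v0=C3 v1=E3 downbeat M3
bar 6: v0=A2 v1=F3 downbeat m6
bar 7: v0=G2 v1=B2 downbeat M3
bar 8: v0=E2 v1=C3 downbeat m6
bar 9: v0=B2 v1=G3 downbeat m6
bar 10: v0=C3 v1=C4 downbeat P8
  -> R4 @ bar 1 tick 0 v(0, 1): B2/F3 TT untreated
  -> R7 @ bar 4 tick 2 v(1,): B3->F3 leap 6st
  -> R7 @ bar 7 tick 0 v(1,): F3->B2 leap 6st
  -> R2 @ bar 10 tick 0 v(0, 1): B2/D3 m3 -> C3/C4 P8 similar
  -> R7 @ bar 10 tick 0 v(1,): D3->C4 leap 10st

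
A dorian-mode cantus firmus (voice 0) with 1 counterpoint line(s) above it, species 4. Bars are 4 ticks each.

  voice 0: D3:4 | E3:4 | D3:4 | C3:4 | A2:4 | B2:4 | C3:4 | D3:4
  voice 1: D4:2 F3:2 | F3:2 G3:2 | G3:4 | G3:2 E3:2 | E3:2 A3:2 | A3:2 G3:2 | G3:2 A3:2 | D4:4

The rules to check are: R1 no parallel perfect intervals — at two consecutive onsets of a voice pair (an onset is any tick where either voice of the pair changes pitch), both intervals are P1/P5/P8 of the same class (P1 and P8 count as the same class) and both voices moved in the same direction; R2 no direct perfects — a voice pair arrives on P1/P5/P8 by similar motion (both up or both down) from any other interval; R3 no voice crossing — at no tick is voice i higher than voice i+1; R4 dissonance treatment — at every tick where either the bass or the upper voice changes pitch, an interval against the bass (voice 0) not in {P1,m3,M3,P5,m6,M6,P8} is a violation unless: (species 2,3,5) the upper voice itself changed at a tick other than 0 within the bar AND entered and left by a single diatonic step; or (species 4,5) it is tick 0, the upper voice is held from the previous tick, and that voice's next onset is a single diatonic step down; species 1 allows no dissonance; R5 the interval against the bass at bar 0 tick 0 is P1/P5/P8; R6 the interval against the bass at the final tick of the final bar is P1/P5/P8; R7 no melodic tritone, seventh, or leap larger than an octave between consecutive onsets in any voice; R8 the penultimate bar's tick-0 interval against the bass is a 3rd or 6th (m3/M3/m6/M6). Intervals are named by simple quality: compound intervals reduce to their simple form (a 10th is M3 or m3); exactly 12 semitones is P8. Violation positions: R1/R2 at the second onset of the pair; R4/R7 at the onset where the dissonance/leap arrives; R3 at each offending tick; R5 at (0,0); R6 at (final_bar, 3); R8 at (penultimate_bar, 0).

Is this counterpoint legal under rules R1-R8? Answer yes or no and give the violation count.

bar 0: v0=D3 v1=D4 (P8)
bar 1: v0=E3 v1=F3 (m2)
bar 2: v0=D3 v1=G3 (P4)
bar 3: v0=C3 v1=G3 (P5)
bar 4: v0=A2 v1=E3 (P5)
bar 5: v0=B2 v1=A3 (m7)
bar 6: v0=C3 v1=G3 (P5)
bar 7: v0=D3 v1=D4 (P8)
  R4 @ bar1.0: E3/F3 m2 untreated
  R4 @ bar2.0: D3/G3 P4 untreated
  R8 @ bar6.0: penult P5 not 3rd/6th
  R2 @ bar7.0: C3/A3 M6 -> D3/D4 P8 similar

No (4 violations)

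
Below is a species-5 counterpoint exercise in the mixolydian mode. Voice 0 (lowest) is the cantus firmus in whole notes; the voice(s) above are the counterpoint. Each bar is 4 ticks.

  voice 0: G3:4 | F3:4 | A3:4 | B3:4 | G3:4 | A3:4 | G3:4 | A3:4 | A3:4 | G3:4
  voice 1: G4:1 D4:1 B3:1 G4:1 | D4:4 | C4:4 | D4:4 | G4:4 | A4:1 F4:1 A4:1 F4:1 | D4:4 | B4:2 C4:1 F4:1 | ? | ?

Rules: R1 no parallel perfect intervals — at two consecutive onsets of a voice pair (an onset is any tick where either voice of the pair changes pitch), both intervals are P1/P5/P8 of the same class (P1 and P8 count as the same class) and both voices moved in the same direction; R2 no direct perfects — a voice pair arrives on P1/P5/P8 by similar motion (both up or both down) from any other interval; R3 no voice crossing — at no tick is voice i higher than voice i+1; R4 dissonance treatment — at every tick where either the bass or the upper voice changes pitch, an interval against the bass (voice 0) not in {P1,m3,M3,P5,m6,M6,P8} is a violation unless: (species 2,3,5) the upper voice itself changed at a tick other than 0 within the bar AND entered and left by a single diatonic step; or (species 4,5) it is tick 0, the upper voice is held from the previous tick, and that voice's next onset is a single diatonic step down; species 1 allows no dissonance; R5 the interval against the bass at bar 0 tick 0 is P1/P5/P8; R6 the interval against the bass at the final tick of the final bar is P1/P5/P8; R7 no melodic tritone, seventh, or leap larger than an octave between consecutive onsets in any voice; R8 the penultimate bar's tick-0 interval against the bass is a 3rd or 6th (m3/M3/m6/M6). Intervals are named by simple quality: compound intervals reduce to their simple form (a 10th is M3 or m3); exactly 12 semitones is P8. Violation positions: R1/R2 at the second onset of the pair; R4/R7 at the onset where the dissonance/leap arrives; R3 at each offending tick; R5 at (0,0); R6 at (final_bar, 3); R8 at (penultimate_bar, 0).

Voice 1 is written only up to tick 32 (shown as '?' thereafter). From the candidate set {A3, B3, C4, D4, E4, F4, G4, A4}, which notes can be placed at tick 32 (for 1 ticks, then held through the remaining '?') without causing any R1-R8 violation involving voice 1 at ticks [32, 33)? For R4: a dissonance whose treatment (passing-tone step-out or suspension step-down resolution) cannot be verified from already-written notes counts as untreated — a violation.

A3: violates R8
B3: violates R4,R7,R8
C4: legal
D4: violates R4,R8
E4: violates R8
F4: legal
G4: violates R4,R8
A4: violates R8

{C4, F4}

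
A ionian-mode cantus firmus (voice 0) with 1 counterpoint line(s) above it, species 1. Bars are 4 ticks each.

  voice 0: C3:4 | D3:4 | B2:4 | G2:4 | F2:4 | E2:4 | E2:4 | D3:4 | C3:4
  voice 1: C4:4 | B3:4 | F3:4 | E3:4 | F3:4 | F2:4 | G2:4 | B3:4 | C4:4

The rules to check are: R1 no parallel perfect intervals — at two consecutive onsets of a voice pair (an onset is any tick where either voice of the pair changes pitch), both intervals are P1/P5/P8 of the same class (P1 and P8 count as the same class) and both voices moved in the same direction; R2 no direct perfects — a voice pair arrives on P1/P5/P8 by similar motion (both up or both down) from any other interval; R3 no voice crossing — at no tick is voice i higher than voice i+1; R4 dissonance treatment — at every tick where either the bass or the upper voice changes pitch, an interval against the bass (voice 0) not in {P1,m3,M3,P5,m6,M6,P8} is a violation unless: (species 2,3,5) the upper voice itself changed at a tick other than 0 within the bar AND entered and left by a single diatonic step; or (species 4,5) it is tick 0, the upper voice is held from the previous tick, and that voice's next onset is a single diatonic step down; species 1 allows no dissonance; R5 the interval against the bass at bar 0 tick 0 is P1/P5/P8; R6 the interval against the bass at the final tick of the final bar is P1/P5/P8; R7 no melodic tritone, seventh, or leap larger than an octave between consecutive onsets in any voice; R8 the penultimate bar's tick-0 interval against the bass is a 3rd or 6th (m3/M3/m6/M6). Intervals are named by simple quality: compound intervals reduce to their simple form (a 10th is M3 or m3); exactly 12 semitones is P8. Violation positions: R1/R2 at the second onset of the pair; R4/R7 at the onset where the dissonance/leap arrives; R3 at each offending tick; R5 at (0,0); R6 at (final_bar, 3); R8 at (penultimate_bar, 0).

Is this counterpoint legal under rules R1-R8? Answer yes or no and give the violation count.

No (5 violations)

bar 0: v0=C3 v1=C4 (P8)
bar 1: v0=D3 v1=B3 (M6)
bar 2: v0=B2 v1=F3 (TT)
bar 3: v0=G2 v1=E3 (M6)
bar 4: v0=F2 v1=F3 (P8)
bar 5: v0=E2 v1=F2 (m2)
bar 6: v0=E2 v1=G2 (m3)
bar 7: v0=D3 v1=B3 (M6)
bar 8: v0=C3 v1=C4 (P8)
  R4 @ bar2.0: B2/F3 TT untreated
  R7 @ bar2.0: B3->F3 leap 6st
  R4 @ bar5.0: E2/F2 m2 untreated
  R7 @ bar7.0: E2->D3 leap 10st
  R7 @ bar7.0: G2->B3 leap 16st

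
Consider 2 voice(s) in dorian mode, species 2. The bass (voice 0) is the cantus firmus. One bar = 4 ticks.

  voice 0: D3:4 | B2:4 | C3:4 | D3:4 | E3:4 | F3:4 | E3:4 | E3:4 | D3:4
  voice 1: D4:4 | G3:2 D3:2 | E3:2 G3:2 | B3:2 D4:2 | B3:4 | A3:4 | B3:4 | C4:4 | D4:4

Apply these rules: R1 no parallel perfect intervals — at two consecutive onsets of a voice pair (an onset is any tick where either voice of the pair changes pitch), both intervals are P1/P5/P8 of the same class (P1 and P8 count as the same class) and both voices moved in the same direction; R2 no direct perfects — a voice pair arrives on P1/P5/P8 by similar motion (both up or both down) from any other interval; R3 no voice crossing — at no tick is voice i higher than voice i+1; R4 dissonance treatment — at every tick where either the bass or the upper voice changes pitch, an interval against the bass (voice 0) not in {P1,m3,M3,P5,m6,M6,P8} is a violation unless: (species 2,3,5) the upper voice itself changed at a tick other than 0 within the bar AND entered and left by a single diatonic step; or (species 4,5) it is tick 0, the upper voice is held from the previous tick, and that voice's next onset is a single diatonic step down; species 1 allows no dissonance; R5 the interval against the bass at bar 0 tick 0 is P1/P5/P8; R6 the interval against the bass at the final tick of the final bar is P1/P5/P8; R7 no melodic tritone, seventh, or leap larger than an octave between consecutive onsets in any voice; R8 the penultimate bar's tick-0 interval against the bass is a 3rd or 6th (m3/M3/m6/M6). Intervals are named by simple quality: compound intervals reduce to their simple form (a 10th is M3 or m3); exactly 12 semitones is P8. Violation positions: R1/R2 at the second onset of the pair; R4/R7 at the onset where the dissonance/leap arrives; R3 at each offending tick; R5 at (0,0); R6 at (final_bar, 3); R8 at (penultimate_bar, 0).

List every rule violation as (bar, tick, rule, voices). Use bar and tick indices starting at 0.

No violations across 9 bars (D3..D3 vs D4..D4).

bar 0: v0=D3 v1=D4 downbeat P8
bar 1: v0=B2 v1=G3 downbeat m6
bar 2: v0=C3 v1=E3 downbeat M3
bar 3: v0=D3 v1=B3 downbeat M6
bar 4: v0=E3 v1=B3 downbeat P5
bar 5: v0=F3 v1=A3 downbeat M3
bar 6: v0=E3 v1=B3 downbeat P5
bar 7: v0=E3 v1=C4 downbeat m6
bar 8: v0=D3 v1=D4 downbeat P8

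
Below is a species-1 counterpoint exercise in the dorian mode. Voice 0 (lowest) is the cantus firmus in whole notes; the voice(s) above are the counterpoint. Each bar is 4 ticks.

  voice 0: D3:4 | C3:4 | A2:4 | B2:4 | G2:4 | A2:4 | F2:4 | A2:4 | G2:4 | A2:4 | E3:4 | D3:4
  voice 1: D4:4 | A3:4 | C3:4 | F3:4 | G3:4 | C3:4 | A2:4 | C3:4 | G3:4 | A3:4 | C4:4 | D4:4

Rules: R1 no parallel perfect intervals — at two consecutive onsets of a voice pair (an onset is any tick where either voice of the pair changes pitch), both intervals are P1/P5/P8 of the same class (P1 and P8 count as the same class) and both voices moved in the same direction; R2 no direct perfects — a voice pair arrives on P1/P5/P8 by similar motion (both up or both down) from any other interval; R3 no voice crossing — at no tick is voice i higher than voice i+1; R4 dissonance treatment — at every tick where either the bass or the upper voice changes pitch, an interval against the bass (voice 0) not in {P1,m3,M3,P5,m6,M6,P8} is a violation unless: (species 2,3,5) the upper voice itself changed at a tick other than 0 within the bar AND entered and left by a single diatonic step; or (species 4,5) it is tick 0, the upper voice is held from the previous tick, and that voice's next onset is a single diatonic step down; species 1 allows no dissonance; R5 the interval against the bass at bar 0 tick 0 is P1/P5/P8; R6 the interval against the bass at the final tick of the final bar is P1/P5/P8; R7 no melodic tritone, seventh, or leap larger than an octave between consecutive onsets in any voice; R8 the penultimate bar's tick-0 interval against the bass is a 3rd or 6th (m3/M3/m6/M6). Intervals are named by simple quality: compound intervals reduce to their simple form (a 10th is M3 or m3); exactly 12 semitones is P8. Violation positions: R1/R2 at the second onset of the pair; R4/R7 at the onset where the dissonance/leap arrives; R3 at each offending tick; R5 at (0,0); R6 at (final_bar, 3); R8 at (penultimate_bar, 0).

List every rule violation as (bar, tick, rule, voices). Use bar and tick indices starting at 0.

bar 0: v0=D3 v1=D4 downbeat P8
bar 1: v0=C3 v1=A3 downbeat M6
bar 2: v0=A2 v1=C3 downbeat m3
bar 3: v0=B2 v1=F3 downbeat TT
bar 4: v0=G2 v1=G3 downbeat P8
bar 5: v0=A2 v1=C3 downbeat m3
bar 6: v0=F2 v1=A2 downbeat M3
bar 7: v0=A2 v1=C3 downbeat m3
bar 8: v0=G2 v1=G3 downbeat P8
bar 9: v0=A2 v1=A3 downbeat P8
bar 10: v0=E3 v1=C4 downbeat m6
bar 11: v0=D3 v1=D4 downbeat P8
  -> R4 @ bar 3 tick 0 v(0, 1): B2/F3 TT untreated
  -> R1 @ bar 9 tick 0 v(0, 1): G2/G3 P8 -> A2/A3 P8 similar

(3, 0, R4, (0, 1))
(9, 0, R1, (0, 1))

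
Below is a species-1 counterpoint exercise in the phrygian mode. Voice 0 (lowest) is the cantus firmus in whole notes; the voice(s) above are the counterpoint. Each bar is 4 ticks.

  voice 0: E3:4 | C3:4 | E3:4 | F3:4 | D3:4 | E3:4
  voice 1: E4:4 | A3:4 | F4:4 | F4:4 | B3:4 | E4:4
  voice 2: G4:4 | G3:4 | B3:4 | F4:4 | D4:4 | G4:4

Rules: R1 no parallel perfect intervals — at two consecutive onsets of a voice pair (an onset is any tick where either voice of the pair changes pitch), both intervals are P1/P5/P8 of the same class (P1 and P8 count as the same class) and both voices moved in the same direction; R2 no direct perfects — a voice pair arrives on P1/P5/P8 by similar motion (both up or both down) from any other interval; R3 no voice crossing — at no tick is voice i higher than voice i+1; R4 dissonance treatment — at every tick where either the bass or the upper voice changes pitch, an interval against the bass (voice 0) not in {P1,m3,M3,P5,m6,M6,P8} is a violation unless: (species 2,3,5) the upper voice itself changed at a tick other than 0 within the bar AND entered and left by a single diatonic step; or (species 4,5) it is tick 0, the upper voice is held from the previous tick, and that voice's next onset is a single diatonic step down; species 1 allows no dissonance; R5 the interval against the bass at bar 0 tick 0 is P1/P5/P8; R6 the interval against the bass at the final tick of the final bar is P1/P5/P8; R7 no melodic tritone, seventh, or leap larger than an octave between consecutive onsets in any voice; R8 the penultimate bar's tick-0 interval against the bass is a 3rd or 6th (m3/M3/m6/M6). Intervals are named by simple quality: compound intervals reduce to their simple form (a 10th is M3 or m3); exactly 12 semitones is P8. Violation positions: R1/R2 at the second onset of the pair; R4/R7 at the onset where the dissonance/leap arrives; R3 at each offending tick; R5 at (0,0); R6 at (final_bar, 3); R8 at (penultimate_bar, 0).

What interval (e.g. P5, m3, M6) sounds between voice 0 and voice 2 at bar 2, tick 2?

P5

voice 0=E3 voice 2=B3 -> P5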